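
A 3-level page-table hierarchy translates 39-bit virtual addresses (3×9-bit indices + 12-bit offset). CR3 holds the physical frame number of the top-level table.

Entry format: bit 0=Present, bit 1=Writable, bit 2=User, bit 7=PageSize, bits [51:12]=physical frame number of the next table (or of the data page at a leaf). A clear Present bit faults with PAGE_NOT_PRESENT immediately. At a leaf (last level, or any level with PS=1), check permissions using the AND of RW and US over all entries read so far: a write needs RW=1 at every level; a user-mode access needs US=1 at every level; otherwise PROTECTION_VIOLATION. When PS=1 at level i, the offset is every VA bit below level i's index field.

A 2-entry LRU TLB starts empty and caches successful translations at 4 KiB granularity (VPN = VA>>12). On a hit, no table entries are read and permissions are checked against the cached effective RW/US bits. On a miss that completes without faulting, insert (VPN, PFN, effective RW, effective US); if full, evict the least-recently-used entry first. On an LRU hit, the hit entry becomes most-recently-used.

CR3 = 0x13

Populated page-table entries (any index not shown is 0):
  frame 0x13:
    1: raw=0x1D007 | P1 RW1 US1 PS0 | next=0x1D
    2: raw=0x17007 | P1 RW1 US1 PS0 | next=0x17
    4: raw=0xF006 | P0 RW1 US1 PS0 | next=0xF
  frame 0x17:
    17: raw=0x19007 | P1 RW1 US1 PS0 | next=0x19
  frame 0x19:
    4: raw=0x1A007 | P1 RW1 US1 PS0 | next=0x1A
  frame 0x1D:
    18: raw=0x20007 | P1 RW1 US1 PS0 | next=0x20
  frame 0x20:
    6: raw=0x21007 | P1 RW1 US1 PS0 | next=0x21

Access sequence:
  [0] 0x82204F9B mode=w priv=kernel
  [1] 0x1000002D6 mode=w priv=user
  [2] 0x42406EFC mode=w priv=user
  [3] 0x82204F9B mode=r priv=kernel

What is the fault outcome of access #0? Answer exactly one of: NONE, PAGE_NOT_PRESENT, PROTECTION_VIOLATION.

Walk each access:
#0 VA=0x82204F9B (w,kernel):
  [0] read 0x13 idx=2: raw=0x17007 flags P=1 W=1 U=1 S=0
  [1] read 0x17 idx=17: raw=0x19007 flags P=1 W=1 U=1 S=0
  [2] read 0x19 idx=4: raw=0x1A007 flags P=1 W=1 U=1 S=0
  → PA=0x1AF9B  (3 entries read)
#1 VA=0x1000002D6 (w,user):
  [0] read 0x13 idx=4: raw=0xF006 flags P=0 W=1 U=1 S=0
  ✗ PAGE_NOT_PRESENT  [1 reads]
#2 VA=0x42406EFC (w,user):
  [0] read 0x13 idx=1: raw=0x1D007 flags P=1 W=1 U=1 S=0
  [1] read 0x1D idx=18: raw=0x20007 flags P=1 W=1 U=1 S=0
  [2] read 0x20 idx=6: raw=0x21007 flags P=1 W=1 U=1 S=0
  → PA=0x21EFC  (3 entries read)
#3 VA=0x82204F9B (r,kernel):
  TLB hit vpn=0x82204 → PA=0x1AF9B

Access #0 fault: NONE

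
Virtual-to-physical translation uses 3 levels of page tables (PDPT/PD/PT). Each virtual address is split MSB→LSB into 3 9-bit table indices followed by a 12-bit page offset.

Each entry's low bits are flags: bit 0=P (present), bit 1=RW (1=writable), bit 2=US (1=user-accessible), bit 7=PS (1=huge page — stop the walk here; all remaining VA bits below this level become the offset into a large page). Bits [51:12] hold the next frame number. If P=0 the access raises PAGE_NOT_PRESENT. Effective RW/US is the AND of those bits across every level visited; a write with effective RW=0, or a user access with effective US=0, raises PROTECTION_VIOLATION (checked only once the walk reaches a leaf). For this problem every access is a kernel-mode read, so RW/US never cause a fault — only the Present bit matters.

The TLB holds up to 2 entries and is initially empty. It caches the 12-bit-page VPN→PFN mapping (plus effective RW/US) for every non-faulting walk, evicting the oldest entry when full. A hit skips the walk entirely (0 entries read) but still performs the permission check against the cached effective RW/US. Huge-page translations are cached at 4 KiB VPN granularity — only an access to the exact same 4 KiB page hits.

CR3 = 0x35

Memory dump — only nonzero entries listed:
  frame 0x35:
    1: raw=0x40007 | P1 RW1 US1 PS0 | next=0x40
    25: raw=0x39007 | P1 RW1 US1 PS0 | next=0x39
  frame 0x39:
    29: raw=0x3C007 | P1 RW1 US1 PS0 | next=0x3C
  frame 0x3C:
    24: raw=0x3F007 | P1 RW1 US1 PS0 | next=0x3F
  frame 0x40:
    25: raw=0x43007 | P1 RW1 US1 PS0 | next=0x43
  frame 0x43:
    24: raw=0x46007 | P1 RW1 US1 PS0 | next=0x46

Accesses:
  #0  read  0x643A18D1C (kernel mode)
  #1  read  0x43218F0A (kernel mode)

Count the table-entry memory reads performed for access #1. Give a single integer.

Trace:
#0 VA=0x643A18D1C (r,kernel):
  lvl0: tbl 0x35, slot 25 ⇒ 0x39007 (P1/RW1/US1/PS0)
  lvl1: tbl 0x39, slot 29 ⇒ 0x3C007 (P1/RW1/US1/PS0)
  lvl2: tbl 0x3C, slot 24 ⇒ 0x3F007 (P1/RW1/US1/PS0)
  → PA=0x3FD1C  (3 entries read)
#1 VA=0x43218F0A (r,kernel):
  lvl0: tbl 0x35, slot 1 ⇒ 0x40007 (P1/RW1/US1/PS0)
  lvl1: tbl 0x40, slot 25 ⇒ 0x43007 (P1/RW1/US1/PS0)
  lvl2: tbl 0x43, slot 24 ⇒ 0x46007 (P1/RW1/US1/PS0)
  → PA=0x46F0A  (3 entries read)

Entries read for #1: 3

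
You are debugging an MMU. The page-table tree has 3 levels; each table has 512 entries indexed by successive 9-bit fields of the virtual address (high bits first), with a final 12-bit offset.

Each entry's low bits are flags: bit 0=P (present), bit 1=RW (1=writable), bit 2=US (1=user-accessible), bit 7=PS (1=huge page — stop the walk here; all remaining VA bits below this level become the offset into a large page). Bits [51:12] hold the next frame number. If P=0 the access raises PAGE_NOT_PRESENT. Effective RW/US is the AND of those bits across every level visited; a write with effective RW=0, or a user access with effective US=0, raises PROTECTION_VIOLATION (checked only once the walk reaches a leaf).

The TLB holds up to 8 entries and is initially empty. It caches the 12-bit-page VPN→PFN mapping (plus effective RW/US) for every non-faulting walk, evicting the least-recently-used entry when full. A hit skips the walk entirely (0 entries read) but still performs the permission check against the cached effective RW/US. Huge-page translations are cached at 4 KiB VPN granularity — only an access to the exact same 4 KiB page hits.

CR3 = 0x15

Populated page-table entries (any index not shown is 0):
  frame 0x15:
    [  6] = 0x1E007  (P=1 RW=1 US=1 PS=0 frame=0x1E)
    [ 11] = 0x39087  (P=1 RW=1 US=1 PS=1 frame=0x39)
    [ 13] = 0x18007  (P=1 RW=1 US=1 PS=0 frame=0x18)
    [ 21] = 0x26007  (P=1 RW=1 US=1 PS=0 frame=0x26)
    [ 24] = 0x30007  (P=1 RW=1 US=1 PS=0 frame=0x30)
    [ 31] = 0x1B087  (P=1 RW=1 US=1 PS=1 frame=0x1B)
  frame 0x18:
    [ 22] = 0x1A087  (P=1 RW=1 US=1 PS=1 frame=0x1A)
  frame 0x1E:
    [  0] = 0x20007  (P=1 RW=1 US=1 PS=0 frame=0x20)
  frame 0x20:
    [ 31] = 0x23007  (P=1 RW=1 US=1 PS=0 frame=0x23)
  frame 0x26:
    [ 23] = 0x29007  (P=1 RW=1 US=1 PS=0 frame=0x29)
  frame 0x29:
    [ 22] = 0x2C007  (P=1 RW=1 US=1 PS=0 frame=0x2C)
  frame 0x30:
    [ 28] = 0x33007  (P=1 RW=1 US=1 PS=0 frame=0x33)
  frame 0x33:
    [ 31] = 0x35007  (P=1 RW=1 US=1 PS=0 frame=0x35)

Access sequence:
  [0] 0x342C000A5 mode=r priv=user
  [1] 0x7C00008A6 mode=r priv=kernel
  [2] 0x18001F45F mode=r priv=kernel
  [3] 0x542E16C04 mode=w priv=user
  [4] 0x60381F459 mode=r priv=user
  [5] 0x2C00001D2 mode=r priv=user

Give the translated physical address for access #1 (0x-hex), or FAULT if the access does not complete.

Per-access translation:
#0 VA=0x342C000A5 (r,user):
  L0 @0x15[13] → 0x18007  P=1,RW=1,US=1,PS=0
  L1 @0x18[22] → 0x1A087  P=1,RW=1,US=1,PS=1
  ⇒ phys 0x1A0A5 (huge @L1)  [2 reads]
#1 VA=0x7C00008A6 (r,kernel):
  L0 @0x15[31] → 0x1B087  P=1,RW=1,US=1,PS=1
  ⇒ phys 0x1B8A6 (huge @L0)  [1 reads]
#2 VA=0x18001F45F (r,kernel):
  L0 @0x15[6] → 0x1E007  P=1,RW=1,US=1,PS=0
  L1 @0x1E[0] → 0x20007  P=1,RW=1,US=1,PS=0
  L2 @0x20[31] → 0x23007  P=1,RW=1,US=1,PS=0
  ⇒ phys 0x2345F  [3 reads]
#3 VA=0x542E16C04 (w,user):
  L0 @0x15[21] → 0x26007  P=1,RW=1,US=1,PS=0
  L1 @0x26[23] → 0x29007  P=1,RW=1,US=1,PS=0
  L2 @0x29[22] → 0x2C007  P=1,RW=1,US=1,PS=0
  ⇒ phys 0x2CC04  [3 reads]
#4 VA=0x60381F459 (r,user):
  L0 @0x15[24] → 0x30007  P=1,RW=1,US=1,PS=0
  L1 @0x30[28] → 0x33007  P=1,RW=1,US=1,PS=0
  L2 @0x33[31] → 0x35007  P=1,RW=1,US=1,PS=0
  ⇒ phys 0x35459  [3 reads]
#5 VA=0x2C00001D2 (r,user):
  L0 @0x15[11] → 0x39087  P=1,RW=1,US=1,PS=1
  ⇒ phys 0x391D2 (huge @L0)  [1 reads]

Access #1 PA: 0x1B8A6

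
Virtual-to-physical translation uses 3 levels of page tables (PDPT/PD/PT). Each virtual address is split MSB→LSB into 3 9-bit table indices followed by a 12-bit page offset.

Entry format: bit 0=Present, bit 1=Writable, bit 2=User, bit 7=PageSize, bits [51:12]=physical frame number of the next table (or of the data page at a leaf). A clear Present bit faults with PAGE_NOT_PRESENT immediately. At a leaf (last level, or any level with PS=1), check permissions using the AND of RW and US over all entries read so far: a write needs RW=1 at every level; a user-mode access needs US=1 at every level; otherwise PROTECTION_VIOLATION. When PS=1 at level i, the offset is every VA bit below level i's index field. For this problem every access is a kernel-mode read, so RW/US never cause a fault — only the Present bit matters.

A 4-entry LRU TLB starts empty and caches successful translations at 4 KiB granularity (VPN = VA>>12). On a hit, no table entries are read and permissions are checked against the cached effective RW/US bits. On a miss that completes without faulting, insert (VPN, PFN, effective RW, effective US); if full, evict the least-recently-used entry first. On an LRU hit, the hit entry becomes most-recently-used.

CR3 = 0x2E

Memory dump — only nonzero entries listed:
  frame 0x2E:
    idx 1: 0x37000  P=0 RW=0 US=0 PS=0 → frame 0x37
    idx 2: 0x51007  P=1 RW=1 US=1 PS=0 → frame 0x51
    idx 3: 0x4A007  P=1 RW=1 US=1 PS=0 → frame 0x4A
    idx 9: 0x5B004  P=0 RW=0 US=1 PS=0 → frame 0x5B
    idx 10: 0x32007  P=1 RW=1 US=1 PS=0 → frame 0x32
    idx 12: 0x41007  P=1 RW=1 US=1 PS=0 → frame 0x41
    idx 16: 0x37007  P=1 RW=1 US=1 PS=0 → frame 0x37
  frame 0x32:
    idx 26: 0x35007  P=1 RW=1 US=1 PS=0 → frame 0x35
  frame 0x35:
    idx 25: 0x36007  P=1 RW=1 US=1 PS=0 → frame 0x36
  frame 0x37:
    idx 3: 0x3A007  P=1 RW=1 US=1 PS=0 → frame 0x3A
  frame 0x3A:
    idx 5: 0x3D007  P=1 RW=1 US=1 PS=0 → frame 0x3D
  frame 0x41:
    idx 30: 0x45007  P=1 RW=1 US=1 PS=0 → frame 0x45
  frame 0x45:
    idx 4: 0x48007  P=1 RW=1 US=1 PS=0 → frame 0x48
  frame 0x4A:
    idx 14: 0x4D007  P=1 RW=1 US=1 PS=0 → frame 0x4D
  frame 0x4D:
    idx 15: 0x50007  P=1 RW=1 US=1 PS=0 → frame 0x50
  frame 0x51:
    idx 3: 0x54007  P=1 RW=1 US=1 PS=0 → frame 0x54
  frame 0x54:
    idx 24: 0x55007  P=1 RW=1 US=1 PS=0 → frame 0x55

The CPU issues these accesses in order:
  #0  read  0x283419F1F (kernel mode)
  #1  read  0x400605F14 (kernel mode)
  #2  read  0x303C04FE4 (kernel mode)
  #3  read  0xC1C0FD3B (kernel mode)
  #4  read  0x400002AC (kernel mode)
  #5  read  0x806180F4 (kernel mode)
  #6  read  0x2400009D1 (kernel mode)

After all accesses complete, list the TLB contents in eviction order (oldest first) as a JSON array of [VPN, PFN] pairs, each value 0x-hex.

Per-access translation:
#0 VA=0x283419F1F (r,kernel):
  lvl0: tbl 0x2E, slot 10 ⇒ 0x32007 (P1/RW1/US1/PS0)
  lvl1: tbl 0x32, slot 26 ⇒ 0x35007 (P1/RW1/US1/PS0)
  lvl2: tbl 0x35, slot 25 ⇒ 0x36007 (P1/RW1/US1/PS0)
  ⇒ phys 0x36F1F  [3 reads]
#1 VA=0x400605F14 (r,kernel):
  lvl0: tbl 0x2E, slot 16 ⇒ 0x37007 (P1/RW1/US1/PS0)
  lvl1: tbl 0x37, slot 3 ⇒ 0x3A007 (P1/RW1/US1/PS0)
  lvl2: tbl 0x3A, slot 5 ⇒ 0x3D007 (P1/RW1/US1/PS0)
  ⇒ phys 0x3DF14  [3 reads]
#2 VA=0x303C04FE4 (r,kernel):
  lvl0: tbl 0x2E, slot 12 ⇒ 0x41007 (P1/RW1/US1/PS0)
  lvl1: tbl 0x41, slot 30 ⇒ 0x45007 (P1/RW1/US1/PS0)
  lvl2: tbl 0x45, slot 4 ⇒ 0x48007 (P1/RW1/US1/PS0)
  ⇒ phys 0x48FE4  [3 reads]
#3 VA=0xC1C0FD3B (r,kernel):
  lvl0: tbl 0x2E, slot 3 ⇒ 0x4A007 (P1/RW1/US1/PS0)
  lvl1: tbl 0x4A, slot 14 ⇒ 0x4D007 (P1/RW1/US1/PS0)
  lvl2: tbl 0x4D, slot 15 ⇒ 0x50007 (P1/RW1/US1/PS0)
  ⇒ phys 0x50D3B  [3 reads]
#4 VA=0x400002AC (r,kernel):
  lvl0: tbl 0x2E, slot 1 ⇒ 0x37000 (P0/RW0/US0/PS0)
  ⇒ fault: PAGE_NOT_PRESENT  — 1 lookups
#5 VA=0x806180F4 (r,kernel):
  lvl0: tbl 0x2E, slot 2 ⇒ 0x51007 (P1/RW1/US1/PS0)
  lvl1: tbl 0x51, slot 3 ⇒ 0x54007 (P1/RW1/US1/PS0)
  lvl2: tbl 0x54, slot 24 ⇒ 0x55007 (P1/RW1/US1/PS0)
  ⇒ phys 0x550F4  [3 reads]
#6 VA=0x2400009D1 (r,kernel):
  lvl0: tbl 0x2E, slot 9 ⇒ 0x5B004 (P0/RW0/US1/PS0)
  ⇒ fault: PAGE_NOT_PRESENT  — 1 lookups

TLB: [["0x400605", "0x3D"], ["0x303C04", "0x48"], ["0xC1C0F", "0x50"], ["0x80618", "0x55"]]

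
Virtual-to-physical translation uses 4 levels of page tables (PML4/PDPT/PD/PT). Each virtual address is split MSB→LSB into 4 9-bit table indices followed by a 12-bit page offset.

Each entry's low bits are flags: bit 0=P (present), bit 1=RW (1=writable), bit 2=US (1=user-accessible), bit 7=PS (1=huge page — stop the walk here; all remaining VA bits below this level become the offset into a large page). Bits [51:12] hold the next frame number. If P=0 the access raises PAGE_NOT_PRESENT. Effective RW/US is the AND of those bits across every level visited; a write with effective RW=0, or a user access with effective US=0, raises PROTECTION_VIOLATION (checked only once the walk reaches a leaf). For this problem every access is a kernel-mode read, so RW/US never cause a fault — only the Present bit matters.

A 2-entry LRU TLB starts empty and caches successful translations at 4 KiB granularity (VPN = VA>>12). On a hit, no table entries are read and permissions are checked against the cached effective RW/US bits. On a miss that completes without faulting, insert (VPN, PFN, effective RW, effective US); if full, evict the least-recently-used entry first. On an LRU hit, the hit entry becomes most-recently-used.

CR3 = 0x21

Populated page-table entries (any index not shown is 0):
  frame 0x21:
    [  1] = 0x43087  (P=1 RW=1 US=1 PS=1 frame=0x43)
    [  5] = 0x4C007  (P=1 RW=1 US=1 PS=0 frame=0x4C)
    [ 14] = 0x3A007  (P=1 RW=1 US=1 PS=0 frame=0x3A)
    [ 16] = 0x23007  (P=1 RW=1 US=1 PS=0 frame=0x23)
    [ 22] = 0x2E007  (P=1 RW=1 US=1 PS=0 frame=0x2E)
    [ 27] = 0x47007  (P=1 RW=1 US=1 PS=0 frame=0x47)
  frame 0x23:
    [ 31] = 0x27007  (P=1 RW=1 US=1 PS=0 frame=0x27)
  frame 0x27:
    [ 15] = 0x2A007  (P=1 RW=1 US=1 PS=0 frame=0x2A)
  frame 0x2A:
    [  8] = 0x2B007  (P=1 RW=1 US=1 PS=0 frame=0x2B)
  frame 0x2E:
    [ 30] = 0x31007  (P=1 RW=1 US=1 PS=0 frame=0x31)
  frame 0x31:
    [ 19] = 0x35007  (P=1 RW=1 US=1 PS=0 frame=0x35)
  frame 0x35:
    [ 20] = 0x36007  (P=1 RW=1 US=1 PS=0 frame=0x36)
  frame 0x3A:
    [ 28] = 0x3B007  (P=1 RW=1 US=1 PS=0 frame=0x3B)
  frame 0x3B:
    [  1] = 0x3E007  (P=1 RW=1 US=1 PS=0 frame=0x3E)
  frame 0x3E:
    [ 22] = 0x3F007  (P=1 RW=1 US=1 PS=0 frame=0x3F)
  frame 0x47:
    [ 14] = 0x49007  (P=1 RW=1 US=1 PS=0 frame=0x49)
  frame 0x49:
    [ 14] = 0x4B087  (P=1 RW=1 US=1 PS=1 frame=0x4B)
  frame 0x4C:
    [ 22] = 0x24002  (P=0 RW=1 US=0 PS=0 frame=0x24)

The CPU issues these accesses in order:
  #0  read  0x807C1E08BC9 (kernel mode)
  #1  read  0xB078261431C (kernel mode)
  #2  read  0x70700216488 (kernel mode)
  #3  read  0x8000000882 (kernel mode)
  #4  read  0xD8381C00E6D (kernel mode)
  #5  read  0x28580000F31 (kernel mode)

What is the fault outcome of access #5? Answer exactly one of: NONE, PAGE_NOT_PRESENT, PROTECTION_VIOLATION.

Trace:
#0 VA=0x807C1E08BC9 (r,kernel):
  L0: frame=0x21 idx=16 entry=0x23007 [P=1 RW=1 US=1 PS=0]
  L1: frame=0x23 idx=31 entry=0x27007 [P=1 RW=1 US=1 PS=0]
  L2: frame=0x27 idx=15 entry=0x2A007 [P=1 RW=1 US=1 PS=0]
  L3: frame=0x2A idx=8 entry=0x2B007 [P=1 RW=1 US=1 PS=0]
  → PA=0x2BBC9  (4 entries read)
#1 VA=0xB078261431C (r,kernel):
  L0: frame=0x21 idx=22 entry=0x2E007 [P=1 RW=1 US=1 PS=0]
  L1: frame=0x2E idx=30 entry=0x31007 [P=1 RW=1 US=1 PS=0]
  L2: frame=0x31 idx=19 entry=0x35007 [P=1 RW=1 US=1 PS=0]
  L3: frame=0x35 idx=20 entry=0x36007 [P=1 RW=1 US=1 PS=0]
  → PA=0x3631C  (4 entries read)
#2 VA=0x70700216488 (r,kernel):
  L0: frame=0x21 idx=14 entry=0x3A007 [P=1 RW=1 US=1 PS=0]
  L1: frame=0x3A idx=28 entry=0x3B007 [P=1 RW=1 US=1 PS=0]
  L2: frame=0x3B idx=1 entry=0x3E007 [P=1 RW=1 US=1 PS=0]
  L3: frame=0x3E idx=22 entry=0x3F007 [P=1 RW=1 US=1 PS=0]
  → PA=0x3F488  (4 entries read)
#3 VA=0x8000000882 (r,kernel):
  L0: frame=0x21 idx=1 entry=0x43087 [P=1 RW=1 US=1 PS=1]
  → PA=0x43882 (huge @L0)  (1 entries read)
#4 VA=0xD8381C00E6D (r,kernel):
  L0: frame=0x21 idx=27 entry=0x47007 [P=1 RW=1 US=1 PS=0]
  L1: frame=0x47 idx=14 entry=0x49007 [P=1 RW=1 US=1 PS=0]
  L2: frame=0x49 idx=14 entry=0x4B087 [P=1 RW=1 US=1 PS=1]
  → PA=0x4BE6D (huge @L2)  (3 entries read)
#5 VA=0x28580000F31 (r,kernel):
  L0: frame=0x21 idx=5 entry=0x4C007 [P=1 RW=1 US=1 PS=0]
  L1: frame=0x4C idx=22 entry=0x24002 [P=0 RW=1 US=0 PS=0]
  ✗ PAGE_NOT_PRESENT  [2 reads]

Access #5 fault: PAGE_NOT_PRESENT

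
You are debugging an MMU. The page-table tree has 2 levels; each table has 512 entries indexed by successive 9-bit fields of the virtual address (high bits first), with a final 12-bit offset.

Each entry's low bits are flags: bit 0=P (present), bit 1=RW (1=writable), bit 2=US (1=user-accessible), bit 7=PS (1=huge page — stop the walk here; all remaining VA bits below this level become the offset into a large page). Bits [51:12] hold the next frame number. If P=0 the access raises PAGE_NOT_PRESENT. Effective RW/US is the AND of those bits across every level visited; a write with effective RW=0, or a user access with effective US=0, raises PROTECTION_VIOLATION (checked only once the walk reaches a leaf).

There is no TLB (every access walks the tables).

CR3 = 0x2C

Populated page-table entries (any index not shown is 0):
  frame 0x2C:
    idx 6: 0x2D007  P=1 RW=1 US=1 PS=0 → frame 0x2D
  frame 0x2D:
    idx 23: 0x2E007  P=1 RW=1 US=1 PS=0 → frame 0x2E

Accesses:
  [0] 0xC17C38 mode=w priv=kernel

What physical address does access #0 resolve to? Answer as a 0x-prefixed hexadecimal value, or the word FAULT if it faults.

Walk each access:
#0 VA=0xC17C38 (w,kernel):
  [0] read 0x2C idx=6: raw=0x2D007 flags P=1 W=1 U=1 S=0
  [1] read 0x2D idx=23: raw=0x2E007 flags P=1 W=1 U=1 S=0
  → PA=0x2EC38  (2 entries read)

Access #0 PA: 0x2EC38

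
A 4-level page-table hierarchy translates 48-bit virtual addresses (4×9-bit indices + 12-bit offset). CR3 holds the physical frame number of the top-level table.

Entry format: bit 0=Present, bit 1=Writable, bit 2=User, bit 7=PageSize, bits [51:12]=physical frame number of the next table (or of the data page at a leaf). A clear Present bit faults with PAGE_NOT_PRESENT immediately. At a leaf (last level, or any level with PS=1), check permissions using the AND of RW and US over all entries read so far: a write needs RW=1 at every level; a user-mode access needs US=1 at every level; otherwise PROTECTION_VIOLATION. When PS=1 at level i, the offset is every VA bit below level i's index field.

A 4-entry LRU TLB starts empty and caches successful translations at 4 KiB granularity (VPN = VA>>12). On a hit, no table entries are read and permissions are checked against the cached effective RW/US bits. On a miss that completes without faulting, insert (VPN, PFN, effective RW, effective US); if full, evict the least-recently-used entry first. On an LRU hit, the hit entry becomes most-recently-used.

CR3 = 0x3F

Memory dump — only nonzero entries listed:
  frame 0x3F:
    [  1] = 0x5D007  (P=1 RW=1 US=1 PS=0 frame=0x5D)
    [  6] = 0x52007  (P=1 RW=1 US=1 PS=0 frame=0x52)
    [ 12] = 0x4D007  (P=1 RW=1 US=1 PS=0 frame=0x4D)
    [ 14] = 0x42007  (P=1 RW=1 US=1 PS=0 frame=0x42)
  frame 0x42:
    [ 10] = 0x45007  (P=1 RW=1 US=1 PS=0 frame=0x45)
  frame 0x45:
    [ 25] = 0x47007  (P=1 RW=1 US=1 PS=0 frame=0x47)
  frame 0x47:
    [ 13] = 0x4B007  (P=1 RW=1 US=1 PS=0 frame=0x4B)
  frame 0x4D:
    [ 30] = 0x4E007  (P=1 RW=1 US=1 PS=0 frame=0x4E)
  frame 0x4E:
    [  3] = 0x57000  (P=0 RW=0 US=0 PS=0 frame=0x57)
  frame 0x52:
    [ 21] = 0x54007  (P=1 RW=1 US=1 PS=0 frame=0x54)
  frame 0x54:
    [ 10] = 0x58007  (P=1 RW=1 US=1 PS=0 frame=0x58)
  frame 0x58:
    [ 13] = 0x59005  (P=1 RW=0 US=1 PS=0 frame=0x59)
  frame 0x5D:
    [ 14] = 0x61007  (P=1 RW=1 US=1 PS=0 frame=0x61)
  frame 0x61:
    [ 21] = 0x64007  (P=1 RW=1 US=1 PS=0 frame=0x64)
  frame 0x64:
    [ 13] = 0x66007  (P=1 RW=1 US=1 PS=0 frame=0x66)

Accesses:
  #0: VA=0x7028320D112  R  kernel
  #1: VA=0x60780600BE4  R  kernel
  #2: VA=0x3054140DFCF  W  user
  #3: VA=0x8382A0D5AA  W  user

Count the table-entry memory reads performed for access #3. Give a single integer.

Per-access translation:
#0 VA=0x7028320D112 (r,kernel):
  [0] read 0x3F idx=14: raw=0x42007 flags P=1 W=1 U=1 S=0
  [1] read 0x42 idx=10: raw=0x45007 flags P=1 W=1 U=1 S=0
  [2] read 0x45 idx=25: raw=0x47007 flags P=1 W=1 U=1 S=0
  [3] read 0x47 idx=13: raw=0x4B007 flags P=1 W=1 U=1 S=0
  ✓ 0x4B112  — 4 lookups
#1 VA=0x60780600BE4 (r,kernel):
  [0] read 0x3F idx=12: raw=0x4D007 flags P=1 W=1 U=1 S=0
  [1] read 0x4D idx=30: raw=0x4E007 flags P=1 W=1 U=1 S=0
  [2] read 0x4E idx=3: raw=0x57000 flags P=0 W=0 U=0 S=0
  → PAGE_NOT_PRESENT  (3 entries read)
#2 VA=0x3054140DFCF (w,user):
  [0] read 0x3F idx=6: raw=0x52007 flags P=1 W=1 U=1 S=0
  [1] read 0x52 idx=21: raw=0x54007 flags P=1 W=1 U=1 S=0
  [2] read 0x54 idx=10: raw=0x58007 flags P=1 W=1 U=1 S=0
  [3] read 0x58 idx=13: raw=0x59005 flags P=1 W=0 U=1 S=0
  → PROTECTION_VIOLATION  (4 entries read)
#3 VA=0x8382A0D5AA (w,user):
  [0] read 0x3F idx=1: raw=0x5D007 flags P=1 W=1 U=1 S=0
  [1] read 0x5D idx=14: raw=0x61007 flags P=1 W=1 U=1 S=0
  [2] read 0x61 idx=21: raw=0x64007 flags P=1 W=1 U=1 S=0
  [3] read 0x64 idx=13: raw=0x66007 flags P=1 W=1 U=1 S=0
  ✓ 0x665AA  — 4 lookups

Entries read for #3: 4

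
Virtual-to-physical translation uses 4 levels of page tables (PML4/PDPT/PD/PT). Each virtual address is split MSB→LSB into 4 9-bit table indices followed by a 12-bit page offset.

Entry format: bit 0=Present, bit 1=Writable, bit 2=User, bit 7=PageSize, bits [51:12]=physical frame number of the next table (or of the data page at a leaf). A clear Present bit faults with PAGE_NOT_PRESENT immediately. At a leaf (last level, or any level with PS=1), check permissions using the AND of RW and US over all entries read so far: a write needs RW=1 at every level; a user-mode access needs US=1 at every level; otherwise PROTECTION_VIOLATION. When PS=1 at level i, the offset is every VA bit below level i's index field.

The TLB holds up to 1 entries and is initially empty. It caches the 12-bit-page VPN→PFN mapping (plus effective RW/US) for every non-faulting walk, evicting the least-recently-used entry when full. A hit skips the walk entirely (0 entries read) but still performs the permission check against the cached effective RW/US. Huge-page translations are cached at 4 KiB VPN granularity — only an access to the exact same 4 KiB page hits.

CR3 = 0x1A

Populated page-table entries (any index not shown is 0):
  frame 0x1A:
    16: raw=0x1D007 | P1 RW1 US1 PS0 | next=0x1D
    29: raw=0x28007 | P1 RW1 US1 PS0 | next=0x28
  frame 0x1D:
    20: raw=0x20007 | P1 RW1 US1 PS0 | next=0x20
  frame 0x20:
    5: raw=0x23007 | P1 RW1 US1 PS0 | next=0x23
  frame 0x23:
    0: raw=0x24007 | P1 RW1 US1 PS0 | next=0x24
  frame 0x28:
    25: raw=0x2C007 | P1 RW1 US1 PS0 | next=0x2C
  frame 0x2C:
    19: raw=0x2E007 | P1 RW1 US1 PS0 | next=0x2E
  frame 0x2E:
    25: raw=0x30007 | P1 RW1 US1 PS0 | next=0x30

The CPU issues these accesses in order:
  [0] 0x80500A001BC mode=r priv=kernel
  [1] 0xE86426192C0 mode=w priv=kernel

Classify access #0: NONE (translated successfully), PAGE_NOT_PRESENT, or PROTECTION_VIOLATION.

Walk each access:
#0 VA=0x80500A001BC (r,kernel):
  [0] read 0x1A idx=16: raw=0x1D007 flags P=1 W=1 U=1 S=0
  [1] read 0x1D idx=20: raw=0x20007 flags P=1 W=1 U=1 S=0
  [2] read 0x20 idx=5: raw=0x23007 flags P=1 W=1 U=1 S=0
  [3] read 0x23 idx=0: raw=0x24007 flags P=1 W=1 U=1 S=0
  → PA=0x241BC  (4 entries read)
#1 VA=0xE86426192C0 (w,kernel):
  [0] read 0x1A idx=29: raw=0x28007 flags P=1 W=1 U=1 S=0
  [1] read 0x28 idx=25: raw=0x2C007 flags P=1 W=1 U=1 S=0
  [2] read 0x2C idx=19: raw=0x2E007 flags P=1 W=1 U=1 S=0
  [3] read 0x2E idx=25: raw=0x30007 flags P=1 W=1 U=1 S=0
  → PA=0x302C0  (4 entries read)

Access #0 fault: NONE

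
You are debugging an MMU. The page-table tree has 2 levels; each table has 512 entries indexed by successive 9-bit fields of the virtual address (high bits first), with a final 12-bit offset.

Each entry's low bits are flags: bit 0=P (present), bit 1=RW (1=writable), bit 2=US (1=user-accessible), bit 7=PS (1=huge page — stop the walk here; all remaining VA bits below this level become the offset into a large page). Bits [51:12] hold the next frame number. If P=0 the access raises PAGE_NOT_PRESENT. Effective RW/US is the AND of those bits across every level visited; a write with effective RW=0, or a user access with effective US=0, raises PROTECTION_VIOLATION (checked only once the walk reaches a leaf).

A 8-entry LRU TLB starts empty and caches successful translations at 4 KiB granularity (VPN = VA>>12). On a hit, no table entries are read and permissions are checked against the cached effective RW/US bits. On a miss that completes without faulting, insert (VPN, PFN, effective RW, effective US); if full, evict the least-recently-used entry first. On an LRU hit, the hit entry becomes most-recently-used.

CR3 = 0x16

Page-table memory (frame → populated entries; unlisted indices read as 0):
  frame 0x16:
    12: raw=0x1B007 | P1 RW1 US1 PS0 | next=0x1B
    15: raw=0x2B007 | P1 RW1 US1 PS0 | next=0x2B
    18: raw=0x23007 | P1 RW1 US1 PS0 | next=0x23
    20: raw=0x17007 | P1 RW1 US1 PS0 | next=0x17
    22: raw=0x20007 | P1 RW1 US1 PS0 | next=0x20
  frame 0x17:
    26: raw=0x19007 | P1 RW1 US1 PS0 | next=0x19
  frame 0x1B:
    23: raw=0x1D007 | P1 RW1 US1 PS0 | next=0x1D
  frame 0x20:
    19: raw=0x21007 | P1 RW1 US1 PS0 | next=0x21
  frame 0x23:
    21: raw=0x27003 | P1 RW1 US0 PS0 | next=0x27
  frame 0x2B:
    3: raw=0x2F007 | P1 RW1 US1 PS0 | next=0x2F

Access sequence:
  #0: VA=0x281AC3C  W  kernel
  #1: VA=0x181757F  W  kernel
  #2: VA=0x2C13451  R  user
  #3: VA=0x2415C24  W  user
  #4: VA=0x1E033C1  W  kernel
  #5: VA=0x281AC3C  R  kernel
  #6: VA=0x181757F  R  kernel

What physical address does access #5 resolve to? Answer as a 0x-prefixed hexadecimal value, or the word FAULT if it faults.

Per-access translation:
#0 VA=0x281AC3C (w,kernel):
  lvl0: tbl 0x16, slot 20 ⇒ 0x17007 (P1/RW1/US1/PS0)
  lvl1: tbl 0x17, slot 26 ⇒ 0x19007 (P1/RW1/US1/PS0)
  → PA=0x19C3C  (2 entries read)
#1 VA=0x181757F (w,kernel):
  lvl0: tbl 0x16, slot 12 ⇒ 0x1B007 (P1/RW1/US1/PS0)
  lvl1: tbl 0x1B, slot 23 ⇒ 0x1D007 (P1/RW1/US1/PS0)
  → PA=0x1D57F  (2 entries read)
#2 VA=0x2C13451 (r,user):
  lvl0: tbl 0x16, slot 22 ⇒ 0x20007 (P1/RW1/US1/PS0)
  lvl1: tbl 0x20, slot 19 ⇒ 0x21007 (P1/RW1/US1/PS0)
  → PA=0x21451  (2 entries read)
#3 VA=0x2415C24 (w,user):
  lvl0: tbl 0x16, slot 18 ⇒ 0x23007 (P1/RW1/US1/PS0)
  lvl1: tbl 0x23, slot 21 ⇒ 0x27003 (P1/RW1/US0/PS0)
  ⇒ fault: PROTECTION_VIOLATION  — 2 lookups
#4 VA=0x1E033C1 (w,kernel):
  lvl0: tbl 0x16, slot 15 ⇒ 0x2B007 (P1/RW1/US1/PS0)
  lvl1: tbl 0x2B, slot 3 ⇒ 0x2F007 (P1/RW1/US1/PS0)
  → PA=0x2F3C1  (2 entries read)
#5 VA=0x281AC3C (r,kernel):
  TLB hit vpn=0x281A → PA=0x19C3C
#6 VA=0x181757F (r,kernel):
  TLB hit vpn=0x1817 → PA=0x1D57F

Access #5 PA: 0x19C3C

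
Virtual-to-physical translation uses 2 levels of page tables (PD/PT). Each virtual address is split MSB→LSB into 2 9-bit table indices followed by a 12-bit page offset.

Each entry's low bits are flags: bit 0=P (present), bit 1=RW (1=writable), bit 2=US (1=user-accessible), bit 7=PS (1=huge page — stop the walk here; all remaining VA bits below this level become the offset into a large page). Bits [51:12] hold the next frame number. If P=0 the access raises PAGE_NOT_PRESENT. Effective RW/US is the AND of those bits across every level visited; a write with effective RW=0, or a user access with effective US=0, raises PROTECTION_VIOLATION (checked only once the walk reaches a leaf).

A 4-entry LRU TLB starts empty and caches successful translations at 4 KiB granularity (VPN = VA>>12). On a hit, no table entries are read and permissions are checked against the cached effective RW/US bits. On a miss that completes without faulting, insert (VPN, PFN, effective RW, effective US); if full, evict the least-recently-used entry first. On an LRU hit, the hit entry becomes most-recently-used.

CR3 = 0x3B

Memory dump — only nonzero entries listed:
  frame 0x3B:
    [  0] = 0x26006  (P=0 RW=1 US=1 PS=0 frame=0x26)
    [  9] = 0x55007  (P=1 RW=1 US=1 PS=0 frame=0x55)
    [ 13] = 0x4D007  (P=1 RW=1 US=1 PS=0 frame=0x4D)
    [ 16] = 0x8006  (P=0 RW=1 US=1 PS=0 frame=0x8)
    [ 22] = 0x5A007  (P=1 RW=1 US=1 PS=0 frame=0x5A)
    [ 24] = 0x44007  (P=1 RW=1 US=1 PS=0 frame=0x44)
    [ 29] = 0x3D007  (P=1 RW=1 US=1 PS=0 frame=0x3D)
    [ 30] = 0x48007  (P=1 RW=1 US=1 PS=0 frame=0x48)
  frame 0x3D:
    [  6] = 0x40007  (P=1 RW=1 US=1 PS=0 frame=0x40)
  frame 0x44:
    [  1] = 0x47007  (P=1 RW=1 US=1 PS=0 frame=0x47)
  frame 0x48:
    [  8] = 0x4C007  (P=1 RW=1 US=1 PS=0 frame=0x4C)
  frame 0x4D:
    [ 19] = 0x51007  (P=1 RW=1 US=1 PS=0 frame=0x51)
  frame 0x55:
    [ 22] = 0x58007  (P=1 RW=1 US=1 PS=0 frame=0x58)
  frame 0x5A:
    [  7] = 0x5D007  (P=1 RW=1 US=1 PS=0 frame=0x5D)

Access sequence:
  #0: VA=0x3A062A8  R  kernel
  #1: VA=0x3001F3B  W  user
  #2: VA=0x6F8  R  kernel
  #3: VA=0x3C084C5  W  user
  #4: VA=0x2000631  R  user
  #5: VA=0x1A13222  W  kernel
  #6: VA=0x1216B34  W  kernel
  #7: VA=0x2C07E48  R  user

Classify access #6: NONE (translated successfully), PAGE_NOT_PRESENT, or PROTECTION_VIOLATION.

Trace:
#0 VA=0x3A062A8 (r,kernel):
  lvl0: tbl 0x3B, slot 29 ⇒ 0x3D007 (P1/RW1/US1/PS0)
  lvl1: tbl 0x3D, slot 6 ⇒ 0x40007 (P1/RW1/US1/PS0)
  ⇒ phys 0x402A8  [2 reads]
#1 VA=0x3001F3B (w,user):
  lvl0: tbl 0x3B, slot 24 ⇒ 0x44007 (P1/RW1/US1/PS0)
  lvl1: tbl 0x44, slot 1 ⇒ 0x47007 (P1/RW1/US1/PS0)
  ⇒ phys 0x47F3B  [2 reads]
#2 VA=0x6F8 (r,kernel):
  lvl0: tbl 0x3B, slot 0 ⇒ 0x26006 (P0/RW1/US1/PS0)
  → PAGE_NOT_PRESENT  (1 entries read)
#3 VA=0x3C084C5 (w,user):
  lvl0: tbl 0x3B, slot 30 ⇒ 0x48007 (P1/RW1/US1/PS0)
  lvl1: tbl 0x48, slot 8 ⇒ 0x4C007 (P1/RW1/US1/PS0)
  ⇒ phys 0x4C4C5  [2 reads]
#4 VA=0x2000631 (r,user):
  lvl0: tbl 0x3B, slot 16 ⇒ 0x8006 (P0/RW1/US1/PS0)
  → PAGE_NOT_PRESENT  (1 entries read)
#5 VA=0x1A13222 (w,kernel):
  lvl0: tbl 0x3B, slot 13 ⇒ 0x4D007 (P1/RW1/US1/PS0)
  lvl1: tbl 0x4D, slot 19 ⇒ 0x51007 (P1/RW1/US1/PS0)
  ⇒ phys 0x51222  [2 reads]
#6 VA=0x1216B34 (w,kernel):
  lvl0: tbl 0x3B, slot 9 ⇒ 0x55007 (P1/RW1/US1/PS0)
  lvl1: tbl 0x55, slot 22 ⇒ 0x58007 (P1/RW1/US1/PS0)
  ⇒ phys 0x58B34  [2 reads]
#7 VA=0x2C07E48 (r,user):
  lvl0: tbl 0x3B, slot 22 ⇒ 0x5A007 (P1/RW1/US1/PS0)
  lvl1: tbl 0x5A, slot 7 ⇒ 0x5D007 (P1/RW1/US1/PS0)
  ⇒ phys 0x5DE48  [2 reads]

Access #6 fault: NONE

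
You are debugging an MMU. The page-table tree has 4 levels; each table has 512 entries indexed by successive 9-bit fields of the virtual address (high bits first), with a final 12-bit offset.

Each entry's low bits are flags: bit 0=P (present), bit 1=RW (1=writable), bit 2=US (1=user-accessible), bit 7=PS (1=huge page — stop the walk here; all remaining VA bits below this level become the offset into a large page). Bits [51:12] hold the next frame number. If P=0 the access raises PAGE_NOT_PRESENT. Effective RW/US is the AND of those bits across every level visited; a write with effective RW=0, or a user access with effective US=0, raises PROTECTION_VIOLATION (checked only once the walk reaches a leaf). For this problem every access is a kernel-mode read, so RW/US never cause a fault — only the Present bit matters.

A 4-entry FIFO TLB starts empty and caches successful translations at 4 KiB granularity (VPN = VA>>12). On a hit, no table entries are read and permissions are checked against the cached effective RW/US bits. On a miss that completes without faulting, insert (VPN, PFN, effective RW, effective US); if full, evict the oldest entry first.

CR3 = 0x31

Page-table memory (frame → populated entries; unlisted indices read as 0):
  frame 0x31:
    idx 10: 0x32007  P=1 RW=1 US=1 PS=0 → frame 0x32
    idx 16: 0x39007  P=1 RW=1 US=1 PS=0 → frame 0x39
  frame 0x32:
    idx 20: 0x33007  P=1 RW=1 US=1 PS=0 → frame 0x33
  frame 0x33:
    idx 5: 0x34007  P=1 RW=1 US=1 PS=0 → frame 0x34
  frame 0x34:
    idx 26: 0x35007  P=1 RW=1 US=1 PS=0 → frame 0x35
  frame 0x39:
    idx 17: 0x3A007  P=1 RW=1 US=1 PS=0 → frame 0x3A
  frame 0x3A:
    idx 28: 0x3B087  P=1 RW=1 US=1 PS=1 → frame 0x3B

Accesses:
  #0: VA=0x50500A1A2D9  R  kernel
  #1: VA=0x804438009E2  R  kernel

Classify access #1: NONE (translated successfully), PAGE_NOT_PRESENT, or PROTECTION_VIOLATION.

Walk each access:
#0 VA=0x50500A1A2D9 (r,kernel):
  lvl0: tbl 0x31, slot 10 ⇒ 0x32007 (P1/RW1/US1/PS0)
  lvl1: tbl 0x32, slot 20 ⇒ 0x33007 (P1/RW1/US1/PS0)
  lvl2: tbl 0x33, slot 5 ⇒ 0x34007 (P1/RW1/US1/PS0)
  lvl3: tbl 0x34, slot 26 ⇒ 0x35007 (P1/RW1/US1/PS0)
  → PA=0x352D9  (4 entries read)
#1 VA=0x804438009E2 (r,kernel):
  lvl0: tbl 0x31, slot 16 ⇒ 0x39007 (P1/RW1/US1/PS0)
  lvl1: tbl 0x39, slot 17 ⇒ 0x3A007 (P1/RW1/US1/PS0)
  lvl2: tbl 0x3A, slot 28 ⇒ 0x3B087 (P1/RW1/US1/PS1)
  → PA=0x3B9E2 (huge @L2)  (3 entries read)

Access #1 fault: NONE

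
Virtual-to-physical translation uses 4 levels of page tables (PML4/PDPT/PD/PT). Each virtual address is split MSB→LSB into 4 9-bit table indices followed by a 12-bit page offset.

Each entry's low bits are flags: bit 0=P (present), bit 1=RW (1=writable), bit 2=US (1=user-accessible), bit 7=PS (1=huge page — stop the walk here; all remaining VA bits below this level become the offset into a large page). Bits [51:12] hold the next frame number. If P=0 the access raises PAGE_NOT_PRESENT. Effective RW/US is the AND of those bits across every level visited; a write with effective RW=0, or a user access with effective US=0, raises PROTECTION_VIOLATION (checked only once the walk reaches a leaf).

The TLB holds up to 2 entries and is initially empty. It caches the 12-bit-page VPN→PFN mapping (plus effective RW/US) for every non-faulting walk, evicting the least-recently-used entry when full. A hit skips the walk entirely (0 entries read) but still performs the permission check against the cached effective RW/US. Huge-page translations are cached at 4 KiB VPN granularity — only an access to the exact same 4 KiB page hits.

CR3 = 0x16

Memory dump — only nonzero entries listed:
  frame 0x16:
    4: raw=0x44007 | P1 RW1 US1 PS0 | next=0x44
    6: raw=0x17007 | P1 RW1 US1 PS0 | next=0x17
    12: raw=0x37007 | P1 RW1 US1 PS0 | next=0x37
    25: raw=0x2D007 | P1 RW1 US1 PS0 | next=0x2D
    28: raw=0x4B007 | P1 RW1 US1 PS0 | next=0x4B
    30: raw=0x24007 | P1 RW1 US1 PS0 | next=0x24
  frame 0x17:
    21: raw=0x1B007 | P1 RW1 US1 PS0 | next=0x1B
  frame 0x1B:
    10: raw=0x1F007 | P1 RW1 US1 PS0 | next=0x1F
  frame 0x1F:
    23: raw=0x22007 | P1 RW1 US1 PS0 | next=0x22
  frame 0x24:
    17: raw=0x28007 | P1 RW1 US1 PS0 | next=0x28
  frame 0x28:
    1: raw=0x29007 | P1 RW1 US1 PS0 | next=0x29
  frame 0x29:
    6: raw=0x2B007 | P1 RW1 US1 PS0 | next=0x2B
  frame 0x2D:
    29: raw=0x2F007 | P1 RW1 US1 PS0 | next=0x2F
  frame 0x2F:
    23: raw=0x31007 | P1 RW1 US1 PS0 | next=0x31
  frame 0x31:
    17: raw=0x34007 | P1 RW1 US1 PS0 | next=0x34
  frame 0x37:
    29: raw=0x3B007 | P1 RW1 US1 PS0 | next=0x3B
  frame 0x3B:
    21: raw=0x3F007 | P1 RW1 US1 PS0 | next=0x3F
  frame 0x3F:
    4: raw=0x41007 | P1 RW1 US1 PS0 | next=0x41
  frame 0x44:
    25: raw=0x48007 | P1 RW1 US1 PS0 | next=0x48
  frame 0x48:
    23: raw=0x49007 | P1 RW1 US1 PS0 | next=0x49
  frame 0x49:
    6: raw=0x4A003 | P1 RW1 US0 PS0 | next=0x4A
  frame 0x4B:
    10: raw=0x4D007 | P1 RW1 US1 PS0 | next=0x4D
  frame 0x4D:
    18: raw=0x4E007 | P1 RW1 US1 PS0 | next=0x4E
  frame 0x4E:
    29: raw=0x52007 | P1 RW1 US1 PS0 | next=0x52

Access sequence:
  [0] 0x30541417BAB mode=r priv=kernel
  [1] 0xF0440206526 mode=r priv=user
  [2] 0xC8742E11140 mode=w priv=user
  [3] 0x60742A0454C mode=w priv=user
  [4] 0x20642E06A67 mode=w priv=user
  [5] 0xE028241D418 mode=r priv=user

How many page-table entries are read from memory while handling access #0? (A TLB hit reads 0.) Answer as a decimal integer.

Per-access translation:
#0 VA=0x30541417BAB (r,kernel):
  L0: frame=0x16 idx=6 entry=0x17007 [P=1 RW=1 US=1 PS=0]
  L1: frame=0x17 idx=21 entry=0x1B007 [P=1 RW=1 US=1 PS=0]
  L2: frame=0x1B idx=10 entry=0x1F007 [P=1 RW=1 US=1 PS=0]
  L3: frame=0x1F idx=23 entry=0x22007 [P=1 RW=1 US=1 PS=0]
  → PA=0x22BAB  (4 entries read)
#1 VA=0xF0440206526 (r,user):
  L0: frame=0x16 idx=30 entry=0x24007 [P=1 RW=1 US=1 PS=0]
  L1: frame=0x24 idx=17 entry=0x28007 [P=1 RW=1 US=1 PS=0]
  L2: frame=0x28 idx=1 entry=0x29007 [P=1 RW=1 US=1 PS=0]
  L3: frame=0x29 idx=6 entry=0x2B007 [P=1 RW=1 US=1 PS=0]
  → PA=0x2B526  (4 entries read)
#2 VA=0xC8742E11140 (w,user):
  L0: frame=0x16 idx=25 entry=0x2D007 [P=1 RW=1 US=1 PS=0]
  L1: frame=0x2D idx=29 entry=0x2F007 [P=1 RW=1 US=1 PS=0]
  L2: frame=0x2F idx=23 entry=0x31007 [P=1 RW=1 US=1 PS=0]
  L3: frame=0x31 idx=17 entry=0x34007 [P=1 RW=1 US=1 PS=0]
  → PA=0x34140  (4 entries read)
#3 VA=0x60742A0454C (w,user):
  L0: frame=0x16 idx=12 entry=0x37007 [P=1 RW=1 US=1 PS=0]
  L1: frame=0x37 idx=29 entry=0x3B007 [P=1 RW=1 US=1 PS=0]
  L2: frame=0x3B idx=21 entry=0x3F007 [P=1 RW=1 US=1 PS=0]
  L3: frame=0x3F idx=4 entry=0x41007 [P=1 RW=1 US=1 PS=0]
  → PA=0x4154C  (4 entries read)
#4 VA=0x20642E06A67 (w,user):
  L0: frame=0x16 idx=4 entry=0x44007 [P=1 RW=1 US=1 PS=0]
  L1: frame=0x44 idx=25 entry=0x48007 [P=1 RW=1 US=1 PS=0]
  L2: frame=0x48 idx=23 entry=0x49007 [P=1 RW=1 US=1 PS=0]
  L3: frame=0x49 idx=6 entry=0x4A003 [P=1 RW=1 US=0 PS=0]
  → PROTECTION_VIOLATION  (4 entries read)
#5 VA=0xE028241D418 (r,user):
  L0: frame=0x16 idx=28 entry=0x4B007 [P=1 RW=1 US=1 PS=0]
  L1: frame=0x4B idx=10 entry=0x4D007 [P=1 RW=1 US=1 PS=0]
  L2: frame=0x4D idx=18 entry=0x4E007 [P=1 RW=1 US=1 PS=0]
  L3: frame=0x4E idx=29 entry=0x52007 [P=1 RW=1 US=1 PS=0]
  → PA=0x52418  (4 entries read)

Entries read for #0: 4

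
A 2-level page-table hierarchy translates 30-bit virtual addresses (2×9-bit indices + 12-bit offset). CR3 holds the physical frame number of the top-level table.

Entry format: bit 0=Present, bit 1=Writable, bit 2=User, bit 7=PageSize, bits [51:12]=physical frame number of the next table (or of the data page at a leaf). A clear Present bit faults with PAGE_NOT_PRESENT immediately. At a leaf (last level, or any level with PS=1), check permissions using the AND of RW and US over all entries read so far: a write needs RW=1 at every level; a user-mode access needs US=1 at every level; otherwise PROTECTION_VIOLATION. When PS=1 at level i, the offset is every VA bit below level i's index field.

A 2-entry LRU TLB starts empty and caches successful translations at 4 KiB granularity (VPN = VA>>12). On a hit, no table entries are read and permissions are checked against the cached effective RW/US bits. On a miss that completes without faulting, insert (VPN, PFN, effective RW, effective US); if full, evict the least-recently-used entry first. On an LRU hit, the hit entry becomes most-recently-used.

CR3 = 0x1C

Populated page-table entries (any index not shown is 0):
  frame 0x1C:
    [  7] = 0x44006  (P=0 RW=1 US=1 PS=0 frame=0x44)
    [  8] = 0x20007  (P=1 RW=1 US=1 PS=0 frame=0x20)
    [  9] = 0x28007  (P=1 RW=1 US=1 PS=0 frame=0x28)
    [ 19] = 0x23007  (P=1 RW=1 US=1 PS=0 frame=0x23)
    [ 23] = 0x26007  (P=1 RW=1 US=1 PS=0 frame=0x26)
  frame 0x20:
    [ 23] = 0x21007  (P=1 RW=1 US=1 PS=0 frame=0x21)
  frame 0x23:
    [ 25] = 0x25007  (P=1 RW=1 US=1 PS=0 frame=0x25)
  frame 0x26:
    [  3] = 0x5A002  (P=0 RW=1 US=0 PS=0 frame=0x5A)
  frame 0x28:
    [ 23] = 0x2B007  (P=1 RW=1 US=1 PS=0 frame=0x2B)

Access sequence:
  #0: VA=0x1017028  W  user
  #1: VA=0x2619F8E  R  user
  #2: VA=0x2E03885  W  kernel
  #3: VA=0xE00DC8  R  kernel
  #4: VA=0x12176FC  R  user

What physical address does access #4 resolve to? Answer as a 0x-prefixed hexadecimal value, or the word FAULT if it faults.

Trace:
#0 VA=0x1017028 (w,user):
  lvl0: tbl 0x1C, slot 8 ⇒ 0x20007 (P1/RW1/US1/PS0)
  lvl1: tbl 0x20, slot 23 ⇒ 0x21007 (P1/RW1/US1/PS0)
  ⇒ phys 0x21028  [2 reads]
#1 VA=0x2619F8E (r,user):
  lvl0: tbl 0x1C, slot 19 ⇒ 0x23007 (P1/RW1/US1/PS0)
  lvl1: tbl 0x23, slot 25 ⇒ 0x25007 (P1/RW1/US1/PS0)
  ⇒ phys 0x25F8E  [2 reads]
#2 VA=0x2E03885 (w,kernel):
  lvl0: tbl 0x1C, slot 23 ⇒ 0x26007 (P1/RW1/US1/PS0)
  lvl1: tbl 0x26, slot 3 ⇒ 0x5A002 (P0/RW1/US0/PS0)
  ⇒ fault: PAGE_NOT_PRESENT  — 2 lookups
#3 VA=0xE00DC8 (r,kernel):
  lvl0: tbl 0x1C, slot 7 ⇒ 0x44006 (P0/RW1/US1/PS0)
  ⇒ fault: PAGE_NOT_PRESENT  — 1 lookups
#4 VA=0x12176FC (r,user):
  lvl0: tbl 0x1C, slot 9 ⇒ 0x28007 (P1/RW1/US1/PS0)
  lvl1: tbl 0x28, slot 23 ⇒ 0x2B007 (P1/RW1/US1/PS0)
  ⇒ phys 0x2B6FC  [2 reads]

Access #4 PA: 0x2B6FC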